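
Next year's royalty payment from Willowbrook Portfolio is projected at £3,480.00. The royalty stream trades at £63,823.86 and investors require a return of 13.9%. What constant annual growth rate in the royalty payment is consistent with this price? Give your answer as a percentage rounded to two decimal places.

P = D₁/(r−g) ⇒ g = r − D₁/P = 0.139 − £3,480.00/£63,823.86 = 0.084475

8.45%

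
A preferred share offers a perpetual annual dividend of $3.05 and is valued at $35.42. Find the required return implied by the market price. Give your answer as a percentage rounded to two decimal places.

8.61%

P = C/r ⇒ r = C/P = $3.05/$35.42 = 0.086110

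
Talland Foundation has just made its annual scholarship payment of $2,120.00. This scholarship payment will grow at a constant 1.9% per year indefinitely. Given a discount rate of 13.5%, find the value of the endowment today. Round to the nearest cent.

D₁ = D₀ × (1 + g) = $2,120.00 × 1.019 = $2,160.2800
Growing perpetuity: P = D₁ / (r − g) = $2,160.2800 / (0.135 − 0.019) = $18,623.10

$18623.10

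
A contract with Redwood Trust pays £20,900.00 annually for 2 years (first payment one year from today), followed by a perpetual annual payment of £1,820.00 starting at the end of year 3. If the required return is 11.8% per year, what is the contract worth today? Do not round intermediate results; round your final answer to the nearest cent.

PV of 2-year annuity: £20,900.00 × [1 − (1+0.118)^−2] / 0.118 = 35415.11324
Perpetuity value at year 2: £1,820.00 / 0.118 = 15423.72881
PV of perpetuity: 15423.72881 / (1+0.118)^2 = 12339.73331
Total PV = 35415.11324 + 12339.73331 = 47754.84655

£47754.85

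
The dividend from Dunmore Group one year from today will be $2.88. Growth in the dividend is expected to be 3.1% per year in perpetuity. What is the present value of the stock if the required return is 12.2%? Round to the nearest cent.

Growing perpetuity: P = D₁ / (r − g) = $2.8800 / (0.122 − 0.031) = $31.65

$31.65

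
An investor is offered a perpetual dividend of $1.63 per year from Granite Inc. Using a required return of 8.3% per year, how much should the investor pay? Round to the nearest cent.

$19.64

Level perpetuity: PV = C / r = $1.63 / 0.083 = $19.64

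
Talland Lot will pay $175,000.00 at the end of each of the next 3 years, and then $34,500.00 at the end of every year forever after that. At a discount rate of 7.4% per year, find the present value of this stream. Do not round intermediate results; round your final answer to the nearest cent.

$832254.49

PV of 3-year annuity: $175,000.00 × [1 − (1+0.074)^−3] / 0.074 = 455919.56129
Perpetuity value at year 3: $34,500.00 / 0.074 = 466216.21622
PV of perpetuity: 466216.21622 / (1+0.074)^3 = 376334.93128
Total PV = 455919.56129 + 376334.93128 = 832254.49257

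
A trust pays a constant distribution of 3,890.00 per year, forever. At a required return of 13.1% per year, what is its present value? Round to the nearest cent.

Level perpetuity: PV = C / r = 3,890.00 / 0.131 = 29,694.66

29694.66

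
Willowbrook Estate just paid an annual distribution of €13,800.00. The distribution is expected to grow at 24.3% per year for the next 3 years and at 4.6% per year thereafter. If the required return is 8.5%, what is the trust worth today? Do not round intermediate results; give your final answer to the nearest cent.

€611177.31

D_1 = 17153.40000
D_2 = 21321.67620
D_3 = 26502.84352
Terminal value at year 3: TV = D_3×(1+g_2)/(r−g_2) = 27721.97432/0.039 = 710819.85432
P_0 = D_1/(1+r)^1 + D_2/(1+r)^2 + D_3/(1+r)^3 + TV/(1+r)^3
    = 15809.58525 + 18111.81057 + 20749.29082 + 556506.62047 = 611177.30712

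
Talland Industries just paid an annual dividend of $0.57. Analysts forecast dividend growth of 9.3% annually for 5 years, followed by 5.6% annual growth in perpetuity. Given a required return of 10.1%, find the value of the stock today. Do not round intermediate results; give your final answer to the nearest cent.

$15.69

D_1 = 0.62301
D_2 = 0.68095
D_3 = 0.74428
D_4 = 0.81350
D_5 = 0.88915
Terminal value at year 5: TV = D_5×(1+g_2)/(r−g_2) = 0.93894/0.045 = 20.86542
P_0 = D_1/(1+r)^1 + D_2/(1+r)^2 + D_3/(1+r)^3 + D_4/(1+r)^4 + D_5/(1+r)^5 + TV/(1+r)^5
    = 0.56586 + 0.56175 + 0.55766 + 0.55361 + 0.54959 + 12.89705 = 15.68553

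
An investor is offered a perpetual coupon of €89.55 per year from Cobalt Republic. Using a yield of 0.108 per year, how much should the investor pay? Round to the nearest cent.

Level perpetuity: PV = C / r = €89.55 / 0.108 = €829.17

€829.17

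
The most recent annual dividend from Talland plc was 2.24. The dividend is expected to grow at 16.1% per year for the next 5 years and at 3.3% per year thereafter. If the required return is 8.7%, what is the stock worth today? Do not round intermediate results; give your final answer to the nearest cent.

D_1 = 2.60064
D_2 = 3.01934
D_3 = 3.50546
D_4 = 4.06984
D_5 = 4.72508
Terminal value at year 5: TV = D_5×(1+g_2)/(r−g_2) = 4.88101/0.054 = 90.38902
P_0 = D_1/(1+r)^1 + D_2/(1+r)^2 + D_3/(1+r)^3 + D_4/(1+r)^4 + D_5/(1+r)^5 + TV/(1+r)^5
    = 2.39249 + 2.55537 + 2.72933 + 2.91514 + 3.11359 + 59.56182 = 73.26774

73.27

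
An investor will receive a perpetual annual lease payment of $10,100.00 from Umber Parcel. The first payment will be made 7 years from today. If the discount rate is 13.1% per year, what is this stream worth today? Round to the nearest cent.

$36836.17

Value at end of year 6: C / r = $10,100.00 / 0.131 = $77,099.2366
Discount to today: PV = $77,099.2366 / (1 + 0.131)^6 = $77,099.2366 / 2.093031 = $36,836.17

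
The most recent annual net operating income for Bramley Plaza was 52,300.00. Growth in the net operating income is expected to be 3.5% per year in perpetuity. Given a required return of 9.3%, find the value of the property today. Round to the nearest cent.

D₁ = D₀ × (1 + g) = 52,300.00 × 1.035 = 54,130.5000
Growing perpetuity: P = D₁ / (r − g) = 54,130.5000 / (0.093 − 0.035) = 933,284.48

933284.48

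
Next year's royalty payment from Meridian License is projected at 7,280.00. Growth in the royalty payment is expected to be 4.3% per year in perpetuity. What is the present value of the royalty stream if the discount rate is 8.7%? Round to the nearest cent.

165454.55

Growing perpetuity: P = D₁ / (r − g) = 7,280.0000 / (0.087 − 0.043) = 165,454.55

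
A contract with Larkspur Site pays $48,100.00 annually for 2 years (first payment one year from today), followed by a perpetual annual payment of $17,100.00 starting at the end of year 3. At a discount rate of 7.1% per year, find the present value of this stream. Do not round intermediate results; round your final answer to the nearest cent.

$296816.04

PV of 2-year annuity: $48,100.00 × [1 − (1+0.071)^−2] / 0.071 = 86845.28278
Perpetuity value at year 2: $17,100.00 / 0.071 = 240845.07042
PV of perpetuity: 240845.07042 / (1+0.071)^2 = 209970.75991
Total PV = 86845.28278 + 209970.75991 = 296816.04269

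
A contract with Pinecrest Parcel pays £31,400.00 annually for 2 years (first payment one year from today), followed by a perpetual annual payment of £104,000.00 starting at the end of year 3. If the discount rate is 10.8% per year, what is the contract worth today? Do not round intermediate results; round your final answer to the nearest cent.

PV of 2-year annuity: £31,400.00 × [1 − (1+0.108)^−2] / 0.108 = 53916.38103
Perpetuity value at year 2: £104,000.00 / 0.108 = 962962.96296
PV of perpetuity: 962962.96296 / (1+0.108)^2 = 784386.41433
Total PV = 53916.38103 + 784386.41433 = 838302.79536

£838302.80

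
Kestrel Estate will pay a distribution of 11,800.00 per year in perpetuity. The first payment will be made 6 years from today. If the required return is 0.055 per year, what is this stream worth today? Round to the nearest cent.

Value at end of year 5: C / r = 11,800.00 / 0.055 = 214,545.4545
Discount to today: PV = 214,545.4545 / (1 + 0.055)^5 = 214,545.4545 / 1.306960 = 164,156.10

164156.10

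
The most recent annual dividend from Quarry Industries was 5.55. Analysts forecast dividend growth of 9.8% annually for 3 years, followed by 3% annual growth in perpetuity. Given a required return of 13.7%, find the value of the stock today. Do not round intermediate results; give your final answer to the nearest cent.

63.65

D_1 = 6.09390
D_2 = 6.69110
D_3 = 7.34683
Terminal value at year 3: TV = D_3×(1+g_2)/(r−g_2) = 7.56724/0.107 = 70.72182
P_0 = D_1/(1+r)^1 + D_2/(1+r)^2 + D_3/(1+r)^3 + TV/(1+r)^3
    = 5.35963 + 5.17579 + 4.99826 + 48.11407 = 63.64774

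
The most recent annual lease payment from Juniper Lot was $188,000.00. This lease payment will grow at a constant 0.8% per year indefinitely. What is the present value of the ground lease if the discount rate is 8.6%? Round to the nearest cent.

$2429538.46

D₁ = D₀ × (1 + g) = $188,000.00 × 1.008 = $189,504.0000
Growing perpetuity: P = D₁ / (r − g) = $189,504.0000 / (0.086 − 0.008) = $2,429,538.46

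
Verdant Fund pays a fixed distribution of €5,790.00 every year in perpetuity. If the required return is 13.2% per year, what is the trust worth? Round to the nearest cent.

€43863.64

Level perpetuity: PV = C / r = €5,790.00 / 0.132 = €43,863.64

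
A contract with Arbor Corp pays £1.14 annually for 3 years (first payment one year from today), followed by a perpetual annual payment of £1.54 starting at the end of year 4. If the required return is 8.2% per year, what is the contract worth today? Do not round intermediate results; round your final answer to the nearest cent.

PV of 3-year annuity: £1.14 × [1 − (1+0.082)^−3] / 0.082 = 2.92732
Perpetuity value at year 3: £1.54 / 0.082 = 18.78049
PV of perpetuity: 18.78049 / (1+0.082)^3 = 14.82604
Total PV = 2.92732 + 14.82604 = 17.75336

£17.75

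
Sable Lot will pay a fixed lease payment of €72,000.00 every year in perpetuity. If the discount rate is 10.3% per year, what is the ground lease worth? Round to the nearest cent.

€699029.13

Level perpetuity: PV = C / r = €72,000.00 / 0.103 = €699,029.13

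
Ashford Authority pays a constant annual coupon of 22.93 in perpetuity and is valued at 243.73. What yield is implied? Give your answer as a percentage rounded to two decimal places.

9.41%

P = C/r ⇒ r = C/P = 22.93/243.73 = 0.094080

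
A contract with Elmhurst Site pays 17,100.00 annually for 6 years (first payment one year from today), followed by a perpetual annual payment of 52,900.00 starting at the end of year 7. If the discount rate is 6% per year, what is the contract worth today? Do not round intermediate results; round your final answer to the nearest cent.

PV of 6-year annuity: 17,100.00 × [1 − (1+0.06)^−6] / 0.06 = 84086.24597
Perpetuity value at year 6: 52,900.00 / 0.06 = 881666.66667
PV of perpetuity: 881666.66667 / (1+0.06)^6 = 621540.20982
Total PV = 84086.24597 + 621540.20982 = 705626.45580

705626.46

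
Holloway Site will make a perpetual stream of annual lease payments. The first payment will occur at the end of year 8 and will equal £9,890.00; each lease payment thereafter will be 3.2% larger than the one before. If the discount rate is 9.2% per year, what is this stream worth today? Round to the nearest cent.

Value at end of year 7: C₁ / (r − g) = £9,890.00 / (0.092 − 0.032) = £164,833.3333
Discount to today: PV = £164,833.3333 / (1 + 0.092)^7 = £164,833.3333 / 1.851648 = £89,019.79

£89019.79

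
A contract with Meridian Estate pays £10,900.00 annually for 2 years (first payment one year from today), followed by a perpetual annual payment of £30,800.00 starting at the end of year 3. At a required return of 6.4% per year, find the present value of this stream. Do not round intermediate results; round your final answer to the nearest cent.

£444968.98

PV of 2-year annuity: £10,900.00 × [1 − (1+0.064)^−2] / 0.064 = 19872.51964
Perpetuity value at year 2: £30,800.00 / 0.064 = 481250.00000
PV of perpetuity: 481250.00000 / (1+0.064)^2 = 425096.45825
Total PV = 19872.51964 + 425096.45825 = 444968.97790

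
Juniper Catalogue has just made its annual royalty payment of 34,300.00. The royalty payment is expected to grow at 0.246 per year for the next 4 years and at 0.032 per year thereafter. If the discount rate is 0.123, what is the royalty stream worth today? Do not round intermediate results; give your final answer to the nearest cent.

768615.55

D_1 = 42737.80000
D_2 = 53251.29880
D_3 = 66351.11830
D_4 = 82673.49341
Terminal value at year 4: TV = D_4×(1+g_2)/(r−g_2) = 85319.04520/0.091 = 937571.92524
P_0 = D_1/(1+r)^1 + D_2/(1+r)^2 + D_3/(1+r)^3 + D_4/(1+r)^4 + TV/(1+r)^4
    = 38056.81211 + 42225.10053 + 46849.93344 + 51981.31529 + 589502.38875 = 768615.55011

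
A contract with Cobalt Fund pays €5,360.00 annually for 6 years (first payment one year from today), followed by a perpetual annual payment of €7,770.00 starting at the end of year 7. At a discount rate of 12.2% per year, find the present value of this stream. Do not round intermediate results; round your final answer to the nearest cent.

PV of 6-year annuity: €5,360.00 × [1 − (1+0.122)^−6] / 0.122 = 21912.87959
Perpetuity value at year 6: €7,770.00 / 0.122 = 63688.52459
PV of perpetuity: 63688.52459 / (1+0.122)^6 = 31923.02563
Total PV = 21912.87959 + 31923.02563 = 53835.90522

€53835.91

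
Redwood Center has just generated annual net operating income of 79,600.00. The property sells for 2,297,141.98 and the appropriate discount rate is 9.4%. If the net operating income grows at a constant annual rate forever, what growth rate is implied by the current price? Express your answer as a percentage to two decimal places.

5.74%

P = D₀(1+g)/(r−g) ⇒ P(r−g) = D₀(1+g) ⇒ g(P+D₀) = P·r − D₀
g = (P·r − D₀)/(P + D₀) = (2,297,141.98×0.094 − 79,600.00) / (2,297,141.98 + 79,600.00) = 0.057361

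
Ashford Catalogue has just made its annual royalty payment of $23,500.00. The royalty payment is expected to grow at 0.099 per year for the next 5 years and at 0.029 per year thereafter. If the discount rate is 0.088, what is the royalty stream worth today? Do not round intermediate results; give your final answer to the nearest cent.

$552110.24

D_1 = 25826.50000
D_2 = 28383.32350
D_3 = 31193.27253
D_4 = 34281.40651
D_5 = 37675.26575
Terminal value at year 5: TV = D_5×(1+g_2)/(r−g_2) = 38767.84846/0.059 = 657082.17725
P_0 = D_1/(1+r)^1 + D_2/(1+r)^2 + D_3/(1+r)^3 + D_4/(1+r)^4 + D_5/(1+r)^5 + TV/(1+r)^5
    = 23737.59191 + 23977.58595 + 24220.00639 + 24464.87778 + 24712.22489 + 430997.95617 = 552110.24309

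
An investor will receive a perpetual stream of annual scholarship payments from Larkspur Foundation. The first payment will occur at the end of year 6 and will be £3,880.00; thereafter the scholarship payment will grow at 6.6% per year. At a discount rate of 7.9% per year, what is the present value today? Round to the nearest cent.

£204070.93

Value at end of year 5: C₁ / (r − g) = £3,880.00 / (0.079 − 0.066) = £298,461.5385
Discount to today: PV = £298,461.5385 / (1 + 0.079)^5 = £298,461.5385 / 1.462538 = £204,070.93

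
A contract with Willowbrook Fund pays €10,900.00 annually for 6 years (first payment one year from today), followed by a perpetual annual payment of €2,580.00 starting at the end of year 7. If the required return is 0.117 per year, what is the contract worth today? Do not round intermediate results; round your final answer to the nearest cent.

PV of 6-year annuity: €10,900.00 × [1 − (1+0.117)^−6] / 0.117 = 45197.70807
Perpetuity value at year 6: €2,580.00 / 0.117 = 22051.28205
PV of perpetuity: 22051.28205 / (1+0.117)^6 = 11353.10895
Total PV = 45197.70807 + 11353.10895 = 56550.81702

€56550.82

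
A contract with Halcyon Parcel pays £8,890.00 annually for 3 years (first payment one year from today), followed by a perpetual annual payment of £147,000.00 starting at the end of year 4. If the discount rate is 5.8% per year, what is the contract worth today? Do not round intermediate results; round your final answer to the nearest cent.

£2163942.76

PV of 3-year annuity: £8,890.00 × [1 − (1+0.058)^−3] / 0.058 = 23851.28207
Perpetuity value at year 3: £147,000.00 / 0.058 = 2534482.75862
PV of perpetuity: 2534482.75862 / (1+0.058)^3 = 2140091.48030
Total PV = 23851.28207 + 2140091.48030 = 2163942.76237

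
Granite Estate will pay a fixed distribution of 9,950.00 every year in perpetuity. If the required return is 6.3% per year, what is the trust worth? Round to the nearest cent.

Level perpetuity: PV = C / r = 9,950.00 / 0.063 = 157,936.51

157936.51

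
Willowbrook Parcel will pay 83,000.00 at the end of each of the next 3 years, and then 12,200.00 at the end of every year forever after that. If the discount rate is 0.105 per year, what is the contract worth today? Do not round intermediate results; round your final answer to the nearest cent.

290721.22

PV of 3-year annuity: 83,000.00 × [1 − (1+0.105)^−3] / 0.105 = 204605.24737
Perpetuity value at year 3: 12,200.00 / 0.105 = 116190.47619
PV of perpetuity: 116190.47619 / (1+0.105)^3 = 86115.96995
Total PV = 204605.24737 + 86115.96995 = 290721.21732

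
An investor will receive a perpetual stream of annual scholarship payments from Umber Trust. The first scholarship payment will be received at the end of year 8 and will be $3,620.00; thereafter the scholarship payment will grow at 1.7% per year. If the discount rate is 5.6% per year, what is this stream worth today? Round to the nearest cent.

$63386.47

Value at end of year 7: C₁ / (r − g) = $3,620.00 / (0.056 − 0.017) = $92,820.5128
Discount to today: PV = $92,820.5128 / (1 + 0.056)^7 = $92,820.5128 / 1.464359 = $63,386.47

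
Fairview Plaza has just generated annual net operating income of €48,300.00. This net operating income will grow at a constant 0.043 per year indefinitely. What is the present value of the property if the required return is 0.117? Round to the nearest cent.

D₁ = D₀ × (1 + g) = €48,300.00 × 1.043 = €50,376.9000
Growing perpetuity: P = D₁ / (r − g) = €50,376.9000 / (0.117 − 0.043) = €680,768.92

€680768.92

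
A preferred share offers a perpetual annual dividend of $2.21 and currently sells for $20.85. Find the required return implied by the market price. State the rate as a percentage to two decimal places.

P = C/r ⇒ r = C/P = $2.21/$20.85 = 0.105995

10.60%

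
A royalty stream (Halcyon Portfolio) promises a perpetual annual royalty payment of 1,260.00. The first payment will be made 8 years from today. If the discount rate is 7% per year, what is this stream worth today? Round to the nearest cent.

Value at end of year 7: C / r = 1,260.00 / 0.07 = 18,000.0000
Discount to today: PV = 18,000.0000 / (1 + 0.07)^7 = 18,000.0000 / 1.605781 = 11,209.50

11209.50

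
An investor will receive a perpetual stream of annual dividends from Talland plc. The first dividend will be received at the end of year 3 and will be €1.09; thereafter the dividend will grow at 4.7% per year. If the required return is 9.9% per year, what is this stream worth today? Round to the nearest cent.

Value at end of year 2: C₁ / (r − g) = €1.09 / (0.099 − 0.047) = €20.9615
Discount to today: PV = €20.9615 / (1 + 0.099)^2 = €20.9615 / 1.207801 = €17.36

€17.36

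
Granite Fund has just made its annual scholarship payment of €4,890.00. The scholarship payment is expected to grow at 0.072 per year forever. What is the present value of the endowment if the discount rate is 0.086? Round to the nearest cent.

€374434.29

D₁ = D₀ × (1 + g) = €4,890.00 × 1.072 = €5,242.0800
Growing perpetuity: P = D₁ / (r − g) = €5,242.0800 / (0.086 − 0.072) = €374,434.29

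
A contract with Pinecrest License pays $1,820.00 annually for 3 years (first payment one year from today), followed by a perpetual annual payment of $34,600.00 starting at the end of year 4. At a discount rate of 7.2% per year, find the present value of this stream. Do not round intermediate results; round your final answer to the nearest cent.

PV of 3-year annuity: $1,820.00 × [1 − (1+0.072)^−3] / 0.072 = 4758.85602
Perpetuity value at year 3: $34,600.00 / 0.072 = 480555.55556
PV of perpetuity: 480555.55556 / (1+0.072)^3 = 390084.99610
Total PV = 4758.85602 + 390084.99610 = 394843.85211

$394843.85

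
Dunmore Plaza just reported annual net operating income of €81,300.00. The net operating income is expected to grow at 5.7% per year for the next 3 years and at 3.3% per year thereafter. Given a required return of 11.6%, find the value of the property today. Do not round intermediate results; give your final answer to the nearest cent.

€1078704.69

D_1 = 85934.10000
D_2 = 90832.34370
D_3 = 96009.78729
Terminal value at year 3: TV = D_3×(1+g_2)/(r−g_2) = 99178.11027/0.083 = 1194916.99122
P_0 = D_1/(1+r)^1 + D_2/(1+r)^2 + D_3/(1+r)^3 + TV/(1+r)^3
    = 77001.88172 + 72930.99371 + 69075.32289 + 859696.48855 = 1078704.68687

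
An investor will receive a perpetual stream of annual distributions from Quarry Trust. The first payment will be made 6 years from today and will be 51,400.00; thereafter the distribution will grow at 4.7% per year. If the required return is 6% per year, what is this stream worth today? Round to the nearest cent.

Value at end of year 5: C₁ / (r − g) = 51,400.00 / (0.06 − 0.047) = 3,953,846.1538
Discount to today: PV = 3,953,846.1538 / (1 + 0.06)^5 = 3,953,846.1538 / 1.338226 = 2,954,543.85

2954543.85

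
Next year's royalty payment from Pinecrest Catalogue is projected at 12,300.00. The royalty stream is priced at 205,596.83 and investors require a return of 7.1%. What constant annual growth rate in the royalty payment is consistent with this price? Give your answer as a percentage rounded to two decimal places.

1.12%

P = D₁/(r−g) ⇒ g = r − D₁/P = 0.071 − 12,300.00/205,596.83 = 0.011174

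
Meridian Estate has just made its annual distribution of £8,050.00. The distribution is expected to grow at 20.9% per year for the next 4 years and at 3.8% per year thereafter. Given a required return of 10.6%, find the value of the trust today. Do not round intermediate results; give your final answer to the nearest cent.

D_1 = 9732.45000
D_2 = 11766.53205
D_3 = 14225.73725
D_4 = 17198.91633
Terminal value at year 4: TV = D_4×(1+g_2)/(r−g_2) = 17852.47515/0.068 = 262536.39932
P_0 = D_1/(1+r)^1 + D_2/(1+r)^2 + D_3/(1+r)^3 + D_4/(1+r)^4 + TV/(1+r)^4
    = 8799.68354 + 9619.18391 + 10515.00303 + 11494.24834 + 175456.32019 = 215884.43901

£215884.44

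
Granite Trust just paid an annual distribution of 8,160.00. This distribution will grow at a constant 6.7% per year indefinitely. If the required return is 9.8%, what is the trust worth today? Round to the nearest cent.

D₁ = D₀ × (1 + g) = 8,160.00 × 1.067 = 8,706.7200
Growing perpetuity: P = D₁ / (r − g) = 8,706.7200 / (0.098 − 0.067) = 280,861.94

280861.94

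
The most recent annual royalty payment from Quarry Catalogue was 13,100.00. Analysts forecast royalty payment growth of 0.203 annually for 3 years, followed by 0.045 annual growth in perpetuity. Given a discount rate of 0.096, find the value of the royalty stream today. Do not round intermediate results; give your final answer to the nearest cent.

D_1 = 15759.30000
D_2 = 18958.43790
D_3 = 22807.00079
Terminal value at year 3: TV = D_3×(1+g_2)/(r−g_2) = 23833.31583/0.051 = 467319.91822
P_0 = D_1/(1+r)^1 + D_2/(1+r)^2 + D_3/(1+r)^3 + TV/(1+r)^3
    = 14378.92336 + 15782.70511 + 17323.53490 + 354962.62679 = 402447.79015

402447.79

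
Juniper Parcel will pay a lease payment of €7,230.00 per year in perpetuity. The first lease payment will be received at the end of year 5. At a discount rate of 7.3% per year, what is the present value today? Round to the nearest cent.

€74716.51

Value at end of year 4: C / r = €7,230.00 / 0.073 = €99,041.0959
Discount to today: PV = €99,041.0959 / (1 + 0.073)^4 = €99,041.0959 / 1.325558 = €74,716.51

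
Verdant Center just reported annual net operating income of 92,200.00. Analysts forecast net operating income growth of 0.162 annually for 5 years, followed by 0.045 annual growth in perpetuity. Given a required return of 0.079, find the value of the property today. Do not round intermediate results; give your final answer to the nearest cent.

D_1 = 107136.40000
D_2 = 124492.49680
D_3 = 144660.28128
D_4 = 168095.24685
D_5 = 195326.67684
Terminal value at year 5: TV = D_5×(1+g_2)/(r−g_2) = 204116.37730/0.034 = 6003422.86166
P_0 = D_1/(1+r)^1 + D_2/(1+r)^2 + D_3/(1+r)^3 + D_4/(1+r)^4 + D_5/(1+r)^5 + TV/(1+r)^5
    = 99292.30769 + 106930.17751 + 115155.57579 + 124013.69700 + 133553.21215 + 4104797.25589 = 4683742.22603

4683742.23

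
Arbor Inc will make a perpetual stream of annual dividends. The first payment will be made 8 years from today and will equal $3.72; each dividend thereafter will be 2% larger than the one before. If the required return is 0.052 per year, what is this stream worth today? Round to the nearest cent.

Value at end of year 7: C₁ / (r − g) = $3.72 / (0.052 − 0.02) = $116.2500
Discount to today: PV = $116.2500 / (1 + 0.052)^7 = $116.2500 / 1.425969 = $81.52

$81.52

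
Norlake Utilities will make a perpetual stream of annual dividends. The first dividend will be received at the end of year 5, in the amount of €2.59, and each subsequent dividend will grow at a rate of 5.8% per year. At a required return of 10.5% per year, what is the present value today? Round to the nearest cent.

€36.96

Value at end of year 4: C₁ / (r − g) = €2.59 / (0.105 − 0.058) = €55.1064
Discount to today: PV = €55.1064 / (1 + 0.105)^4 = €55.1064 / 1.490902 = €36.96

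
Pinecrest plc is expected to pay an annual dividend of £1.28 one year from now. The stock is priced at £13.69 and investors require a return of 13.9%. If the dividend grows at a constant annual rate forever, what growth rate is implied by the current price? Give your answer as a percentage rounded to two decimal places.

P = D₁/(r−g) ⇒ g = r − D₁/P = 0.139 − £1.28/£13.69 = 0.045501

4.55%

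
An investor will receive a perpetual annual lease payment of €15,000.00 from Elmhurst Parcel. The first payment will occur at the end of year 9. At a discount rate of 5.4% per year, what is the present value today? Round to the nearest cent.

€182378.07

Value at end of year 8: C / r = €15,000.00 / 0.054 = €277,777.7778
Discount to today: PV = €277,777.7778 / (1 + 0.054)^8 = €277,777.7778 / 1.523088 = €182,378.07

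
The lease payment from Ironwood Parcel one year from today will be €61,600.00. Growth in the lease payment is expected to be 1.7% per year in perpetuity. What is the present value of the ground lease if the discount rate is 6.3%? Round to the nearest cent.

Growing perpetuity: P = D₁ / (r − g) = €61,600.0000 / (0.063 − 0.017) = €1,339,130.43

€1339130.43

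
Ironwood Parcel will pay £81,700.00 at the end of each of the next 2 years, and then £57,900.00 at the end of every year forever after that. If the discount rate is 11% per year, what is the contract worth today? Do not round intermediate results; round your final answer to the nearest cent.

PV of 2-year annuity: £81,700.00 × [1 − (1+0.11)^−2] / 0.11 = 139913.15640
Perpetuity value at year 2: £57,900.00 / 0.11 = 526363.63636
PV of perpetuity: 526363.63636 / (1+0.11)^2 = 427208.53532
Total PV = 139913.15640 + 427208.53532 = 567121.69172

£567121.69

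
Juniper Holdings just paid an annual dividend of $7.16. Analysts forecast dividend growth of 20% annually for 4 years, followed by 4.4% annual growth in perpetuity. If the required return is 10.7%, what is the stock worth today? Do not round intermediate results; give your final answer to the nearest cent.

D_1 = 8.59200
D_2 = 10.31040
D_3 = 12.37248
D_4 = 14.84698
Terminal value at year 4: TV = D_4×(1+g_2)/(r−g_2) = 15.50024/0.063 = 246.03560
P_0 = D_1/(1+r)^1 + D_2/(1+r)^2 + D_3/(1+r)^3 + D_4/(1+r)^4 + TV/(1+r)^4
    = 7.76152 + 8.41357 + 9.12040 + 9.88661 + 163.83530 = 199.01740

$199.02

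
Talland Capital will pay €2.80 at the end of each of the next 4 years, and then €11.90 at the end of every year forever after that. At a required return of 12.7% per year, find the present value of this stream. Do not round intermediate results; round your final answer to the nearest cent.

€66.46

PV of 4-year annuity: €2.80 × [1 − (1+0.127)^−4] / 0.127 = 8.38070
Perpetuity value at year 4: €11.90 / 0.127 = 93.70079
PV of perpetuity: 93.70079 / (1+0.127)^4 = 58.08280
Total PV = 8.38070 + 58.08280 = 66.46351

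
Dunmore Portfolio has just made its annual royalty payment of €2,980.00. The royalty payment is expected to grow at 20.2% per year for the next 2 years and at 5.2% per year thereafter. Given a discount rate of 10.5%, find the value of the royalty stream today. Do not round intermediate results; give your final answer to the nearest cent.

€76758.47

D_1 = 3581.96000
D_2 = 4305.51592
Terminal value at year 2: TV = D_2×(1+g_2)/(r−g_2) = 4529.40275/0.053 = 85460.42920
P_0 = D_1/(1+r)^1 + D_2/(1+r)^2 + TV/(1+r)^2
    = 3241.59276 + 3526.14887 + 69990.72845 = 76758.47008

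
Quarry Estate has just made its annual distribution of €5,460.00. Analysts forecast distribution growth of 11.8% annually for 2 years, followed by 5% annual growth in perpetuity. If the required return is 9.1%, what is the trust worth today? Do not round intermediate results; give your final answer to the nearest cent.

D_1 = 6104.28000
D_2 = 6824.58504
Terminal value at year 2: TV = D_2×(1+g_2)/(r−g_2) = 7165.81429/0.041 = 174775.95834
P_0 = D_1/(1+r)^1 + D_2/(1+r)^2 + TV/(1+r)^2
    = 5595.12374 + 5733.59151 + 146835.88022 = 158164.59547

€158164.60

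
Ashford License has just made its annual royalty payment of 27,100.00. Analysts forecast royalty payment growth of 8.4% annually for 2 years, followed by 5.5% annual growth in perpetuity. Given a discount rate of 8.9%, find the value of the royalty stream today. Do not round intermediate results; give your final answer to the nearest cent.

887020.34

D_1 = 29376.40000
D_2 = 31844.01760
Terminal value at year 2: TV = D_2×(1+g_2)/(r−g_2) = 33595.43857/0.034 = 988101.13435
P_0 = D_1/(1+r)^1 + D_2/(1+r)^2 + TV/(1+r)^2
    = 26975.57392 + 26851.71913 + 833193.04941 = 887020.34246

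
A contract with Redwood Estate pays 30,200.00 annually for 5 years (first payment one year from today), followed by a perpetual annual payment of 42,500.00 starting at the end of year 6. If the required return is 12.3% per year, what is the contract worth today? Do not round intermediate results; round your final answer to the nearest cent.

PV of 5-year annuity: 30,200.00 × [1 − (1+0.123)^−5] / 0.123 = 108060.00075
Perpetuity value at year 5: 42,500.00 / 0.123 = 345528.45528
PV of perpetuity: 345528.45528 / (1+0.123)^5 = 193457.26217
Total PV = 108060.00075 + 193457.26217 = 301517.26293

301517.26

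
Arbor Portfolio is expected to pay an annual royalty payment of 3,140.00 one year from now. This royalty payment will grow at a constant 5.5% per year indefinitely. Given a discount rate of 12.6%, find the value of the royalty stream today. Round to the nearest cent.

Growing perpetuity: P = D₁ / (r − g) = 3,140.0000 / (0.126 − 0.055) = 44,225.35

44225.35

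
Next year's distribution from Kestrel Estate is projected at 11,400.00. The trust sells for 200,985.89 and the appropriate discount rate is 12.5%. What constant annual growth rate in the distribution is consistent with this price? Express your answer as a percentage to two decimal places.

P = D₁/(r−g) ⇒ g = r − D₁/P = 0.125 − 11,400.00/200,985.89 = 0.068280

6.83%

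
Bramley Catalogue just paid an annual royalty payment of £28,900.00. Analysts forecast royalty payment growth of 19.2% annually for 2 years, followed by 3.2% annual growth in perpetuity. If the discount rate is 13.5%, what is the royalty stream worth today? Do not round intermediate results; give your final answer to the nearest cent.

£381602.12

D_1 = 34448.80000
D_2 = 41062.96960
Terminal value at year 2: TV = D_2×(1+g_2)/(r−g_2) = 42376.98463/0.103 = 411427.03522
P_0 = D_1/(1+r)^1 + D_2/(1+r)^2 + TV/(1+r)^2
    = 30351.36564 + 31875.61924 + 319375.13650 = 381602.12138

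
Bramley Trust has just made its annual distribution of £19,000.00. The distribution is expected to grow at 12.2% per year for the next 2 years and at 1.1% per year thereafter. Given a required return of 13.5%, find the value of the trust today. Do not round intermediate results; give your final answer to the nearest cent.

£188732.61

D_1 = 21318.00000
D_2 = 23918.79600
Terminal value at year 2: TV = D_2×(1+g_2)/(r−g_2) = 24181.90276/0.124 = 195015.34481
P_0 = D_1/(1+r)^1 + D_2/(1+r)^2 + TV/(1+r)^2
    = 18782.37885 + 18567.25029 + 151382.98419 = 188732.61333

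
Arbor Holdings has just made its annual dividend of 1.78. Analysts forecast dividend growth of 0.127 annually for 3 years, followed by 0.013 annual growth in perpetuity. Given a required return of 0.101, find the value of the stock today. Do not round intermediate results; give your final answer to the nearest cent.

D_1 = 2.00606
D_2 = 2.26083
D_3 = 2.54795
Terminal value at year 3: TV = D_3×(1+g_2)/(r−g_2) = 2.58108/0.088 = 29.33044
P_0 = D_1/(1+r)^1 + D_2/(1+r)^2 + D_3/(1+r)^3 + TV/(1+r)^3
    = 1.82203 + 1.86506 + 1.90910 + 21.97640 = 27.57260

27.57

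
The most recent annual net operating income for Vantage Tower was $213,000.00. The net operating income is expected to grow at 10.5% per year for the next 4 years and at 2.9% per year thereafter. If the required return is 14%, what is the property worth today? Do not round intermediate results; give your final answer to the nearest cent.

$2531599.70

D_1 = 235365.00000
D_2 = 260078.32500
D_3 = 287386.54913
D_4 = 317562.13678
Terminal value at year 4: TV = D_4×(1+g_2)/(r−g_2) = 326771.43875/0.111 = 2943886.83558
P_0 = D_1/(1+r)^1 + D_2/(1+r)^2 + D_3/(1+r)^3 + D_4/(1+r)^4 + TV/(1+r)^4
    = 206460.52632 + 200121.82595 + 193977.73480 + 188022.27803 + 1743017.33416 = 2531599.69925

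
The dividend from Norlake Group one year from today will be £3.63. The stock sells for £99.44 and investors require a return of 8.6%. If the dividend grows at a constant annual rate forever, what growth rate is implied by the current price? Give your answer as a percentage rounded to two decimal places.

4.95%

P = D₁/(r−g) ⇒ g = r − D₁/P = 0.086 − £3.63/£99.44 = 0.049496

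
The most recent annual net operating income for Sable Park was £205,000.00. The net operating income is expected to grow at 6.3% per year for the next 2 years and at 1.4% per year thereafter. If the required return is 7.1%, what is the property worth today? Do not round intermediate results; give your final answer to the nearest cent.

D_1 = 217915.00000
D_2 = 231643.64500
Terminal value at year 2: TV = D_2×(1+g_2)/(r−g_2) = 234886.65603/0.057 = 4120818.52684
P_0 = D_1/(1+r)^1 + D_2/(1+r)^2 + TV/(1+r)^2
    = 203468.72082 + 201948.87977 + 3592564.28222 = 3997981.88281

£3997981.88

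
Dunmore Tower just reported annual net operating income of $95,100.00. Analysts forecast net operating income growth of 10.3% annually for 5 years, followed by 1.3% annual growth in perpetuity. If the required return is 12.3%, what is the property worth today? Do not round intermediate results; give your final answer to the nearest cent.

D_1 = 104895.30000
D_2 = 115699.51590
D_3 = 127616.56604
D_4 = 140761.07234
D_5 = 155259.46279
Terminal value at year 5: TV = D_5×(1+g_2)/(r−g_2) = 157277.83581/0.11 = 1429798.50733
P_0 = D_1/(1+r)^1 + D_2/(1+r)^2 + D_3/(1+r)^3 + D_4/(1+r)^4 + D_5/(1+r)^5 + TV/(1+r)^5
    = 93406.32235 + 91742.80815 + 90108.92020 + 88504.13089 + 86927.92197 + 800527.13593 = 1251217.23949

$1251217.24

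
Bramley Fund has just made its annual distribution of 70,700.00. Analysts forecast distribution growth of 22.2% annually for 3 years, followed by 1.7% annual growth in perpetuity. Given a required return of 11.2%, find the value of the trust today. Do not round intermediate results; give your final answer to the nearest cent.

D_1 = 86395.40000
D_2 = 105575.17880
D_3 = 129012.86849
Terminal value at year 3: TV = D_3×(1+g_2)/(r−g_2) = 131206.08726/0.095 = 1381116.70798
P_0 = D_1/(1+r)^1 + D_2/(1+r)^2 + D_3/(1+r)^3 + TV/(1+r)^3
    = 77693.70504 + 85379.23341 + 93825.02089 + 1004421.53942 = 1261319.49876

1261319.50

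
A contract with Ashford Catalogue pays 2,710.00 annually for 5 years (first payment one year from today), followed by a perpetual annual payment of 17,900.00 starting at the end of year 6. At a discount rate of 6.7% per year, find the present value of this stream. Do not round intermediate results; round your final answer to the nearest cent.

PV of 5-year annuity: 2,710.00 × [1 − (1+0.067)^−5] / 0.067 = 11201.36284
Perpetuity value at year 5: 17,900.00 / 0.067 = 267164.17910
PV of perpetuity: 267164.17910 / (1+0.067)^5 = 193177.31754
Total PV = 11201.36284 + 193177.31754 = 204378.68038

204378.68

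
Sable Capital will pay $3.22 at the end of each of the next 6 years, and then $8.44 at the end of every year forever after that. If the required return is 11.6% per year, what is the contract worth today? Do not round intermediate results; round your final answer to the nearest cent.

PV of 6-year annuity: $3.22 × [1 − (1+0.116)^−6] / 0.116 = 13.39008
Perpetuity value at year 6: $8.44 / 0.116 = 72.75862
PV of perpetuity: 72.75862 / (1+0.116)^6 = 37.66165
Total PV = 13.39008 + 37.66165 = 51.05172

$51.05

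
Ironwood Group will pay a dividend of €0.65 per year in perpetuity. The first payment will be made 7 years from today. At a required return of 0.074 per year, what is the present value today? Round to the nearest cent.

Value at end of year 6: C / r = €0.65 / 0.074 = €8.7838
Discount to today: PV = €8.7838 / (1 + 0.074)^6 = €8.7838 / 1.534708 = €5.72

€5.72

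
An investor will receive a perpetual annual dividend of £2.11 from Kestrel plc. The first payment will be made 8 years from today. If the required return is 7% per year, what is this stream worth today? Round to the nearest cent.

£18.77

Value at end of year 7: C / r = £2.11 / 0.07 = £30.1429
Discount to today: PV = £30.1429 / (1 + 0.07)^7 = £30.1429 / 1.605781 = £18.77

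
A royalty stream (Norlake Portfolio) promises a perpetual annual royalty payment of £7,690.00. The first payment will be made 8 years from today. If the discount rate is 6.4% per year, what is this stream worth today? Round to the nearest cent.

£77831.42

Value at end of year 7: C / r = £7,690.00 / 0.064 = £120,156.2500
Discount to today: PV = £120,156.2500 / (1 + 0.064)^7 = £120,156.2500 / 1.543801 = £77,831.42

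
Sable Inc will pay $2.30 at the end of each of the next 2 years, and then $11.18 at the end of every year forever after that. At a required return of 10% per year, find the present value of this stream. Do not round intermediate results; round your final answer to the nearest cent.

$96.39

PV of 2-year annuity: $2.30 × [1 − (1+0.1)^−2] / 0.1 = 3.99174
Perpetuity value at year 2: $11.18 / 0.1 = 111.80000
PV of perpetuity: 111.80000 / (1+0.1)^2 = 92.39669
Total PV = 3.99174 + 92.39669 = 96.38843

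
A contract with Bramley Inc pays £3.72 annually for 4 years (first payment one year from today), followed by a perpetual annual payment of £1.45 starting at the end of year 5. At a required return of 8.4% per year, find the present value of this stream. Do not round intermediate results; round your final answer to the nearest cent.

PV of 4-year annuity: £3.72 × [1 − (1+0.084)^−4] / 0.084 = 12.21220
Perpetuity value at year 4: £1.45 / 0.084 = 17.26190
PV of perpetuity: 17.26190 / (1+0.084)^4 = 12.50177
Total PV = 12.21220 + 12.50177 = 24.71397

£24.71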